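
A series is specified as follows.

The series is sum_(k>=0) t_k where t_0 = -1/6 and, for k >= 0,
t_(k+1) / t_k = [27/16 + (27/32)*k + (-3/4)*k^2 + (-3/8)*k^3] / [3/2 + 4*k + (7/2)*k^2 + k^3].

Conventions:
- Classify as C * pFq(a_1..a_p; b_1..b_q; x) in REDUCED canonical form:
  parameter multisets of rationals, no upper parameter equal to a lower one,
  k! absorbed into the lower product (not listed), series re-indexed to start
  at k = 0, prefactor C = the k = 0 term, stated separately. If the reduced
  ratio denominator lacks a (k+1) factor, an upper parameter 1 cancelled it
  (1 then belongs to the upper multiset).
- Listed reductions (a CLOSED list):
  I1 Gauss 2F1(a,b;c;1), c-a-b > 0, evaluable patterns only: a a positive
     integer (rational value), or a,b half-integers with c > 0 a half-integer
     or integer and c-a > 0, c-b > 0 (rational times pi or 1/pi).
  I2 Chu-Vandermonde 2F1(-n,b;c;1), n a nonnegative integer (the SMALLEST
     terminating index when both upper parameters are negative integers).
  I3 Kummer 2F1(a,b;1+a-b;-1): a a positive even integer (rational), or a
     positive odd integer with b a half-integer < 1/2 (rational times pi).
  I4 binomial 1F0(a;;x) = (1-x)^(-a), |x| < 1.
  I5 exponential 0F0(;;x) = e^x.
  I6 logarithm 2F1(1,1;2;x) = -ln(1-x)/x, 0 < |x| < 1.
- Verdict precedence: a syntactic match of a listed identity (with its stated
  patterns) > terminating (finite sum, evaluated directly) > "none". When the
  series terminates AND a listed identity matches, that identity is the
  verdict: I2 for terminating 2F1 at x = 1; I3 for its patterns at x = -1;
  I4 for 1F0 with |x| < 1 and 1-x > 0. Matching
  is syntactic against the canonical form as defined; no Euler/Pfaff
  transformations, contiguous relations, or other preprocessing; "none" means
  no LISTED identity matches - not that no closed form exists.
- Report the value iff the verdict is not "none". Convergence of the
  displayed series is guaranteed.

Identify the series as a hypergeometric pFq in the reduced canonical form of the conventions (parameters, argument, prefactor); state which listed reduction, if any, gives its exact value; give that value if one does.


x = -3/8 here; the reduced form reads 2F1, upper {-3/2, 2}, lower {1}, C = -1/6. Verdict: no listed reduction: x = -3/8 and upper {-3/2, 2} fail every I1-I6 pattern.

Key observation: t_0 = -1/6 here, and the ratio is unreduced: k + 3/2 divides both sides (prefactor -1/6).
Consecutive-term ratio: r(k) = (-3/8) * (k-3/2) (k+2) / [(k+1) (k+1)] - rational in k, leading ratio (-3/8); with t_0 = -1/6, classification follows.


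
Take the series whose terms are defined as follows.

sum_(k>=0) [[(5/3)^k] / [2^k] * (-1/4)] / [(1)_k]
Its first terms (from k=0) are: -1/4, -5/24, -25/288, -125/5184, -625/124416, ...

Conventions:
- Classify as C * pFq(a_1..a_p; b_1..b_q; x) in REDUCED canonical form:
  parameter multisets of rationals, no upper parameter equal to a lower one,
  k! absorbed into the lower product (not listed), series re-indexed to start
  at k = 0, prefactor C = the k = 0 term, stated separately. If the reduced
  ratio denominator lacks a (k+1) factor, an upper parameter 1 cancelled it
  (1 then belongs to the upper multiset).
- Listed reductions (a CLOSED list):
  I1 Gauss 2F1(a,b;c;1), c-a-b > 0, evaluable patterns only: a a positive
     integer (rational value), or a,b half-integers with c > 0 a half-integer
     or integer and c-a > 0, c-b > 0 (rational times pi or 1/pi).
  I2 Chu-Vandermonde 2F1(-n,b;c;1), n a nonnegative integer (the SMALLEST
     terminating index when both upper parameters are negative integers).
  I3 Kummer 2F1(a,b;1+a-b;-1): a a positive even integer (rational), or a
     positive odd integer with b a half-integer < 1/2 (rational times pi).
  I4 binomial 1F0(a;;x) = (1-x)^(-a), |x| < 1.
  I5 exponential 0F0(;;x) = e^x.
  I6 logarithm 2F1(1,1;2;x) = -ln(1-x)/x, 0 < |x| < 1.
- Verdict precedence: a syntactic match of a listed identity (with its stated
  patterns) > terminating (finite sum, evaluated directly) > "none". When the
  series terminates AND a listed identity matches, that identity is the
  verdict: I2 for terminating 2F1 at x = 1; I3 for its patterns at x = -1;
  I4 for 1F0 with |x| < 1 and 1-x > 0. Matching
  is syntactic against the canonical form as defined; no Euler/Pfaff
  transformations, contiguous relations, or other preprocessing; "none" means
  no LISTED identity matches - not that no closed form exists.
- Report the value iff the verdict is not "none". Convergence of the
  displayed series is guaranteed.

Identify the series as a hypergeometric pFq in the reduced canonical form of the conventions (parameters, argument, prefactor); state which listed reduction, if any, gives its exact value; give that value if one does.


This is -1/4 * 0F0(-; -; 5/6) in reduced canonical form. Verdict: this is the exponential series (I5) (the 0F0 exponential series at x = 5/6). Its exact value is (-1/4) * e^(5/6).

First insight: from the first term -1/4: the two k-th powers (C = -1/4) combine into one argument.
Term ratio: r(k) = (5/6) * 1 / [(k+1)] - poly over poly, x = (5/6) from leading terms; C = -1/4 at k = 0.


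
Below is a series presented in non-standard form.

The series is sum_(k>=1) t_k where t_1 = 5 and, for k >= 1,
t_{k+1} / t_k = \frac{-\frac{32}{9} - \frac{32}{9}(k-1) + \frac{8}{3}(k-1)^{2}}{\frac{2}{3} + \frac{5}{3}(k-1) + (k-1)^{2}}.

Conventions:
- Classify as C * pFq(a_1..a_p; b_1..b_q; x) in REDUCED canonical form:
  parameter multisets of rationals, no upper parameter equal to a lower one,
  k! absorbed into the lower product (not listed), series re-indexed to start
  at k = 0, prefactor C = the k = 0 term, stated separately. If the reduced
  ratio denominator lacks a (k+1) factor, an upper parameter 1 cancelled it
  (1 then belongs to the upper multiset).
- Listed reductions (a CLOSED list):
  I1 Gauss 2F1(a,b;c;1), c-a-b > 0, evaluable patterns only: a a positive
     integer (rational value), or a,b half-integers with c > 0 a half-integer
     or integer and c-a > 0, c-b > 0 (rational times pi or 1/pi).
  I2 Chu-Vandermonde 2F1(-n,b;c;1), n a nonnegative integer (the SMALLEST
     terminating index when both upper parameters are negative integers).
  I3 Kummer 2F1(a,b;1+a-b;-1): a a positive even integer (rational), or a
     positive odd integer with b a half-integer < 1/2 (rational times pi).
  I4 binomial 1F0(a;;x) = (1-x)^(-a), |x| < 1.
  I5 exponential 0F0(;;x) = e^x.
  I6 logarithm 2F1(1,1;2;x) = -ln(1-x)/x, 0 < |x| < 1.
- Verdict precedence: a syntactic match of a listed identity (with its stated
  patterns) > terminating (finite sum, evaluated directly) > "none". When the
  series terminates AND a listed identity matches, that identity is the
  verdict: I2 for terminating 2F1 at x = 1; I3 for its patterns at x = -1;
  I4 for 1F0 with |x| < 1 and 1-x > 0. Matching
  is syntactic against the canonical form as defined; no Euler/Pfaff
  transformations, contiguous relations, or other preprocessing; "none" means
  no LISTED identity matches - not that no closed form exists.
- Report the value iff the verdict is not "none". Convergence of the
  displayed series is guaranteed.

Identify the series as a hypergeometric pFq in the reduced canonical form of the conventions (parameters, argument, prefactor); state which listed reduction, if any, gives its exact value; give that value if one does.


With C = 5: the canonical form is 1F0(-2; -; \frac{8}{3}). Verdict: terminating (-2 upstairs). 3 nonzero terms in all; added directly. Sum: \frac{125}{9}.

Key observation: t_0 being 5, the ratio is unreduced: k + 2/3 divides both sides (C = 5).
Ratio: r(k) = \frac{8}{3} * (k-2) / [(k+1)] ; factor over Q: parameters, x = \frac{8}{3}, and C = 5.


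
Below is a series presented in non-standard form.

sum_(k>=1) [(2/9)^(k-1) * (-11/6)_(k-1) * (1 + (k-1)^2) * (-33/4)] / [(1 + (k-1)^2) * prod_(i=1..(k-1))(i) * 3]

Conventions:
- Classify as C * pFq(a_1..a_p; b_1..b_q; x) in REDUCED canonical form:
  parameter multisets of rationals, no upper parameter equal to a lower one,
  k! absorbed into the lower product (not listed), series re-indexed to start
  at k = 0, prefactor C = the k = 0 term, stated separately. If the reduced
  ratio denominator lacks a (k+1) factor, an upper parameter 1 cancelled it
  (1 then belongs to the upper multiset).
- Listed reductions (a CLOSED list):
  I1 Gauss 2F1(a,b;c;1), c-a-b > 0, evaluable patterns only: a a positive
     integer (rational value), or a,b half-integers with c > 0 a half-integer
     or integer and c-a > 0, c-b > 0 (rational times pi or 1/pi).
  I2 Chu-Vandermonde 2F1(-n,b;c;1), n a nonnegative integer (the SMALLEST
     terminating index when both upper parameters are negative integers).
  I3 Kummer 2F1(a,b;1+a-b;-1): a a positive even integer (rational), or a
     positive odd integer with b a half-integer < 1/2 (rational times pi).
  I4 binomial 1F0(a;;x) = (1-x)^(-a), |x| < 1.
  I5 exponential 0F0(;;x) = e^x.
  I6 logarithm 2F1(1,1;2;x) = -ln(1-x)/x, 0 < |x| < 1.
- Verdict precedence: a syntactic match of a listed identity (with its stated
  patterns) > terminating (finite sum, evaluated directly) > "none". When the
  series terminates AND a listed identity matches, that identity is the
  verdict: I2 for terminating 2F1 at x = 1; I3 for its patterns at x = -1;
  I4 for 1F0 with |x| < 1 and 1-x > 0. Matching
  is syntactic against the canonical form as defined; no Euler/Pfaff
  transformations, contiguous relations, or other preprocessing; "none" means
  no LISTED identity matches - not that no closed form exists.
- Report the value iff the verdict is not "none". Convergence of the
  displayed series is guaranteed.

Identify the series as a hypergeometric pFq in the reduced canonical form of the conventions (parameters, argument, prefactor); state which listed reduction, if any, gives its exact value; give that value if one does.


Prefactor -11/4, argument 2/9: 1F0 with upper {-11/6} over lower {-}. Verdict: the binomial series (I4) applies (the 1F0 binomial series: exponent 11/6, x = 2/9). Hence: (-11/4) * (7/9)^(11/6).

First insight: x = (2/9) and the product of the first k integers (C = -11/4) is k!.
Consecutive-term ratio: r(k) = (2/9) * (k-11/6) / [(k+1)] - poly over poly, x = (2/9) from leading terms; C = -11/4 at k = 0.


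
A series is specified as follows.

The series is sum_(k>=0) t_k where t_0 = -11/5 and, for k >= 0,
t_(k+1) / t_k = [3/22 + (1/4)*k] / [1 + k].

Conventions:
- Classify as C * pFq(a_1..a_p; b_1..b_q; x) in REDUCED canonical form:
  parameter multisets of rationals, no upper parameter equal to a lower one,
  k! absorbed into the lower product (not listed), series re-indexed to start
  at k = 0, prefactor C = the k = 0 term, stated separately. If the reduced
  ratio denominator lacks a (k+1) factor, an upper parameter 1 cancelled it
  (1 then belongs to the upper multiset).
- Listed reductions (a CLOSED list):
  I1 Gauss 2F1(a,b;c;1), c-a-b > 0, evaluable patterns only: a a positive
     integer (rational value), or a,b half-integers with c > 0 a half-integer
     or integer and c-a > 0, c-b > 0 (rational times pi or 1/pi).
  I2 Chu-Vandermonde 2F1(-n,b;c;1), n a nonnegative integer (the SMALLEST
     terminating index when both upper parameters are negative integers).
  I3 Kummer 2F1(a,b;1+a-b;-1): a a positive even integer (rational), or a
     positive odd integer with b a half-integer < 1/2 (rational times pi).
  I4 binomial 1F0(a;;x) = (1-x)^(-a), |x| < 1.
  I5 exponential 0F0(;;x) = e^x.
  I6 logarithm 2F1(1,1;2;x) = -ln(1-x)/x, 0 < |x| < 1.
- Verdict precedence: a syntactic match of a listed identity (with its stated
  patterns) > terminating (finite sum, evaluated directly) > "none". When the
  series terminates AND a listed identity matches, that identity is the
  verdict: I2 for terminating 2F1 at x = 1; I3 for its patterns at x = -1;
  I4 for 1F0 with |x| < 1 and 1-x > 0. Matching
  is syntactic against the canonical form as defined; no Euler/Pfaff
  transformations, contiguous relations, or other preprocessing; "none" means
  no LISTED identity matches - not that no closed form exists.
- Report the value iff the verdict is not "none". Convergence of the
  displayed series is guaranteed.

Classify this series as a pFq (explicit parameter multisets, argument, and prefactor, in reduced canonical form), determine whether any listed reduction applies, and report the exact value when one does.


x = 1/4 here; the reduced form reads 1F0, upper {6/11}, lower {-}, C = -11/5. Verdict: binomial (I4) matches (the 1F0 binomial series: exponent -6/11, x = 1/4). Hence: (-11/5) * (3/4)^(-6/11).

Structural cue: t_0 being -11/5, the expanded ratio factors over Q; C = -11/5, roots give parameters.
Ratio: r(k) = (1/4) * (k+6/11) / [(k+1)] - rational in k, leading ratio (1/4); with t_0 = -11/5, classification follows.


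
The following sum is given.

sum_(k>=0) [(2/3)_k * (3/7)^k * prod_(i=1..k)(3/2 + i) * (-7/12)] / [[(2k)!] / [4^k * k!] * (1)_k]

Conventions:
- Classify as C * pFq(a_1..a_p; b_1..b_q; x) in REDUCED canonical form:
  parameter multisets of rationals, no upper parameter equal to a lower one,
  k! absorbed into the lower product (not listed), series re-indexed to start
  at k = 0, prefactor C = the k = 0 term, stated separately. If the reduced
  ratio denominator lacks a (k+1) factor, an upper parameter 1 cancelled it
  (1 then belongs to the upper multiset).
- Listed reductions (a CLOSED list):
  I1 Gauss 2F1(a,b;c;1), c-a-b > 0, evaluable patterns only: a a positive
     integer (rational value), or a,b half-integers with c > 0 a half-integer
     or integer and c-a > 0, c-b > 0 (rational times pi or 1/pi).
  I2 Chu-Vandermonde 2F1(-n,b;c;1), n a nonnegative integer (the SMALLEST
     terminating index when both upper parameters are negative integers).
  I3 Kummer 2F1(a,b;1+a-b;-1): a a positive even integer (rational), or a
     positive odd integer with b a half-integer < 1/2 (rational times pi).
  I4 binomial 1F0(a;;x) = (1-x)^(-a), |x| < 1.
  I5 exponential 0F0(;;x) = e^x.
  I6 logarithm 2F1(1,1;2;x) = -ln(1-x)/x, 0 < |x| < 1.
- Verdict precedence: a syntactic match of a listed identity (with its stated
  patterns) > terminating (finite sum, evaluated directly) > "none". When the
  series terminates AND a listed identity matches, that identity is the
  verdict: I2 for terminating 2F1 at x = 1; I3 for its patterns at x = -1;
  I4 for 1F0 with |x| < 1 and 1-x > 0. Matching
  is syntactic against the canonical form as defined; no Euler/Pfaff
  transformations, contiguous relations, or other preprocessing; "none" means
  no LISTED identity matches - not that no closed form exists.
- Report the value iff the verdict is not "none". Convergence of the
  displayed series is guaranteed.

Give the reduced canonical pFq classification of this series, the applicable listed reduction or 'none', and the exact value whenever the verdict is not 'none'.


First insight: x = (3/7) and the lower (2k)!/(4^k k!) block (C = -7/12) is (1/2)_k.
Ratio: r(k) = (3/7) * (k+2/3) (k+5/2) / [(k+1/2) (k+1)] ; factor over Q: parameters, x = (3/7), and C = -7/12.

Canonical form: C = -7/12 times 2F1 with upper {2/3, 5/2}, lower {1/2}, x = 3/7. Verdict: none. No listed pattern accepts 2F1(2/3, 5/2; 1/2; 3/7).


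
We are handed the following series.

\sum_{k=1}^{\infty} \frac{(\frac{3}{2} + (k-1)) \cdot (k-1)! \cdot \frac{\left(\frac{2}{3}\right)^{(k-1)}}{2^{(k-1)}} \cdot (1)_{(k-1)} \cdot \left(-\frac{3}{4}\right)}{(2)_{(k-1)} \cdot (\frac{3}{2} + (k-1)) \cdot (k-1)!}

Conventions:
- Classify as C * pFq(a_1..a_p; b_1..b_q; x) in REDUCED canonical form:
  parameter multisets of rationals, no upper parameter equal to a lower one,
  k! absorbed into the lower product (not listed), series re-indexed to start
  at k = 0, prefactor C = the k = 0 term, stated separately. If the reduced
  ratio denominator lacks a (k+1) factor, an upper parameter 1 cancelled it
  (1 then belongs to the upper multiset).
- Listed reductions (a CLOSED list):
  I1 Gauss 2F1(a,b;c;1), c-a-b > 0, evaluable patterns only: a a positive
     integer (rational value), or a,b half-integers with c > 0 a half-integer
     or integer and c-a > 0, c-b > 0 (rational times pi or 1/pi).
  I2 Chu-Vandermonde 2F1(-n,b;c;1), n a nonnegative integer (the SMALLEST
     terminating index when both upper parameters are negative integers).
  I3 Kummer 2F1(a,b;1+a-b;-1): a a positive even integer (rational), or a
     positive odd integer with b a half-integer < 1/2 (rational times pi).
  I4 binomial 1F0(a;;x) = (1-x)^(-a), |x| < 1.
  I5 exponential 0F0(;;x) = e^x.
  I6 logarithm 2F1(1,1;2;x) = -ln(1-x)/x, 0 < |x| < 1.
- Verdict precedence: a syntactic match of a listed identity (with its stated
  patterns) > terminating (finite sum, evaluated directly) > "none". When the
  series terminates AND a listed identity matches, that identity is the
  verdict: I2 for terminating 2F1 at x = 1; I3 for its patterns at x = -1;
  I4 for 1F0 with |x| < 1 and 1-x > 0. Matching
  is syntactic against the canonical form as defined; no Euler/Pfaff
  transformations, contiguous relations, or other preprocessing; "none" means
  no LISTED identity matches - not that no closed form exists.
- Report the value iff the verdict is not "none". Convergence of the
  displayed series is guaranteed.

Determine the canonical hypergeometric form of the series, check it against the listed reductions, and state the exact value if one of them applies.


Reduced: x = \frac{1}{3}, 2F1, upper = {1, 1}, lower = {2}, C = -\frac{3}{4}. Verdict (x = \frac{1}{3}): the logarithmic series (I6) applies (the logarithm: parameters (1,1;2), x = \frac{1}{3}). Its exact value is \frac{9}{4} \cdot \ln\left(\frac{2}{3}\right).

Structural cue: t_0 = -\frac{3}{4} here, and k + 3/2 divides numerator and denominator alike; C = -3/4, x = 1/3 after cancelling.
Adjacent-term ratio: r(k) = \frac{1}{3} * (k+1) (k+1) / [(k+2) (k+1)] - rational in k. x = \frac{1}{3}; t_0 = -\frac{3}{4}; negate the roots.


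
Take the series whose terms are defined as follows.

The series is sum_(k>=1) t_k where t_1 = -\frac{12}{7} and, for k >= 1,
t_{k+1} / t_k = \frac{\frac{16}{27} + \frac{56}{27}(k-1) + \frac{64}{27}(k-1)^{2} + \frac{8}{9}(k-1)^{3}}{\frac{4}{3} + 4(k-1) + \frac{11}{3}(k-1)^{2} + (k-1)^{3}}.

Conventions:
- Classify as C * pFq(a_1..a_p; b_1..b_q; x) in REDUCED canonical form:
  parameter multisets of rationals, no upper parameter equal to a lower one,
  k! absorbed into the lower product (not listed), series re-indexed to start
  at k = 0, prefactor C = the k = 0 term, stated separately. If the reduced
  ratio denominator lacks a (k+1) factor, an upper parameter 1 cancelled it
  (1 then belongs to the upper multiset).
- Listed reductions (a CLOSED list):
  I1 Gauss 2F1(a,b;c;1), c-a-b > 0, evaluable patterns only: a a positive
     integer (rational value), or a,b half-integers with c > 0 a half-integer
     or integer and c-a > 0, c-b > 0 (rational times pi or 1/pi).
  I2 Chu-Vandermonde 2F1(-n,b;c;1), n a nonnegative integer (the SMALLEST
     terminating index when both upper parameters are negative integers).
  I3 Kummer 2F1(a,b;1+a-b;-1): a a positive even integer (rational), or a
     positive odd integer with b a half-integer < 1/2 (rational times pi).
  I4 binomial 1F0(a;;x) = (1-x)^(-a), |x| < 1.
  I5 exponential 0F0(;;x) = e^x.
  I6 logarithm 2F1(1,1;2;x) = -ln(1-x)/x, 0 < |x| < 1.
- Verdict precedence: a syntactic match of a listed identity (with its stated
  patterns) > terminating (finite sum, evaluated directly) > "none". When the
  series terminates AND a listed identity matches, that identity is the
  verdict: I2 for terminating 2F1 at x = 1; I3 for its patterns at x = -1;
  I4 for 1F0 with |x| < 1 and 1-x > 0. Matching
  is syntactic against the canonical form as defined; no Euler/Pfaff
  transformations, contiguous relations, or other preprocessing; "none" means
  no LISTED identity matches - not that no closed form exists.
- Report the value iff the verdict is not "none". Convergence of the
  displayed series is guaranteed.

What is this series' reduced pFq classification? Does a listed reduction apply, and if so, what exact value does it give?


Key step: t_0 being -\frac{12}{7}, cancel k + 2/3 from the displayed ratio first; then C = -12/7.
Ratio: r(k) = \frac{8}{9} * (k+1) (k+1) / [(k+2) (k+1)] - rational in k. x = \frac{8}{9}; t_0 = -\frac{12}{7}; negate the roots.

Canonical form: C = -\frac{12}{7} times 2F1 with upper {1, 1}, lower {2}, x = \frac{8}{9}. Verdict: this is the logarithmic series (I6) (the logarithm: parameters (1,1;2), x = \frac{8}{9}). Sum: \frac{27}{14} \cdot \ln\left(\frac{1}{9}\right).


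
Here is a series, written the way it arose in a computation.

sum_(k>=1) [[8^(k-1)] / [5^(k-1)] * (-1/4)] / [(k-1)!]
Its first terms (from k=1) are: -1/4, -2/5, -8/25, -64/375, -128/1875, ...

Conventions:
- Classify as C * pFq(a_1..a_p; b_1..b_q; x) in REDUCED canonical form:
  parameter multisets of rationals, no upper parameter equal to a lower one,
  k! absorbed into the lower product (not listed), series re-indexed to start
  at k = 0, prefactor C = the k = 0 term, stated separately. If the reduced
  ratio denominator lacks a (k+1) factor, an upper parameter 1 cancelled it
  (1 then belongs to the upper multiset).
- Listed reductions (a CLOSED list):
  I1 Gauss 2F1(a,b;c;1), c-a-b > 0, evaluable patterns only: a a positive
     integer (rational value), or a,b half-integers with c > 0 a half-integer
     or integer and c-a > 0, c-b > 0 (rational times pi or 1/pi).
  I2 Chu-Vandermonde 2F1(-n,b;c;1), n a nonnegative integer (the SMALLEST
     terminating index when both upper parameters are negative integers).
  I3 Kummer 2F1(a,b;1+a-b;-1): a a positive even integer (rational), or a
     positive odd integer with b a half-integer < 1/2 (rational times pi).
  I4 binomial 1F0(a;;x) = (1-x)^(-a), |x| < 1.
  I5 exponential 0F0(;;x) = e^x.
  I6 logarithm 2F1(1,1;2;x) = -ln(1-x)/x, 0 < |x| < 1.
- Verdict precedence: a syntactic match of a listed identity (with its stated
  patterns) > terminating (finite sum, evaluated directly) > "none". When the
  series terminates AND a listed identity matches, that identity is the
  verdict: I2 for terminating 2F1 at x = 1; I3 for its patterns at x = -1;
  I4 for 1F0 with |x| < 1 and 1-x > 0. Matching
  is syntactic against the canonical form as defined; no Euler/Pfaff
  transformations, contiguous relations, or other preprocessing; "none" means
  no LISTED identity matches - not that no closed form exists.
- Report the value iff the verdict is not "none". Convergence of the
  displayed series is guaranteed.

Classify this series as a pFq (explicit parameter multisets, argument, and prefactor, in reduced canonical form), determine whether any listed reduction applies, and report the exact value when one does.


Prefactor -1/4, argument 8/5: 0F0 with upper {-} over lower {-}. Verdict: the I5 exponential reduction matches (the 0F0 exponential series at x = 8/5). Sum: (-1/4) * e^(8/5).

Key step: x = (8/5) and the two geometric factors (C = -1/4, x = 8/5) combine into one argument.
Term ratio: r(k) = (8/5) * 1 / [(k+1)] - poly over poly, x = (8/5) from leading terms; C = -1/4 at k = 0.


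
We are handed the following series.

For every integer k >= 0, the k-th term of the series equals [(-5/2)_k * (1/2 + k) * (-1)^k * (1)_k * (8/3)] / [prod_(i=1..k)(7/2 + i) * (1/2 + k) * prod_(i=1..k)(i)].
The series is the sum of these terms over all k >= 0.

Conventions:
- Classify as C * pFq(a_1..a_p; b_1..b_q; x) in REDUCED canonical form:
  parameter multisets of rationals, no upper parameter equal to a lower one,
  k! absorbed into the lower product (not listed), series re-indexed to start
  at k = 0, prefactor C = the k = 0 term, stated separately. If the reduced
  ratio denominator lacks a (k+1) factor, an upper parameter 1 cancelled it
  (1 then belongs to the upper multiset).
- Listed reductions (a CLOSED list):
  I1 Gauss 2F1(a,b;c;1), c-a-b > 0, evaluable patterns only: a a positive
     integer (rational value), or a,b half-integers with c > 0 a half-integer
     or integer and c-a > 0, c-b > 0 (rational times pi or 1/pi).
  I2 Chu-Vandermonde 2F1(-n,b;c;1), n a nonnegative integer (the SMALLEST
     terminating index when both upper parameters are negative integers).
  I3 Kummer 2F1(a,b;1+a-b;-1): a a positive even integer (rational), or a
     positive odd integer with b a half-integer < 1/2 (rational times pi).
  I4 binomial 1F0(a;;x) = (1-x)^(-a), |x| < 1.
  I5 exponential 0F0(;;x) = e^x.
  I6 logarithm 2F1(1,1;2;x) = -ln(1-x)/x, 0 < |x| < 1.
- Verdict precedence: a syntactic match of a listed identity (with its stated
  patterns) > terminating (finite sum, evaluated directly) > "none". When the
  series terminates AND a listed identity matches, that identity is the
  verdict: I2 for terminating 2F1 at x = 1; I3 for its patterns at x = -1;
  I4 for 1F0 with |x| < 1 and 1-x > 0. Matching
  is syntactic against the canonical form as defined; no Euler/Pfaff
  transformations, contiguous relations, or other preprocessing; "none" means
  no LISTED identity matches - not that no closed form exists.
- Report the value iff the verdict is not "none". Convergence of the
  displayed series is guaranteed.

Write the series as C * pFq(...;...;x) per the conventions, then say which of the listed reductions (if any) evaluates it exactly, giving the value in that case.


First insight: with t_0 = 8/3, the lower running product (C = 8/3, x = -1) is a rising factorial.
Term ratio: r(k) = (-1) * (k-5/2) (k+1) / [(k+9/2) (k+1)] ; factor over Q: parameters, x = (-1), and C = 8/3.

At argument -1: a 2F1 with upper {-5/2, 1}, lower {9/2}, scaled by C = 8/3. Verdict at x = -1: Kummer's theorem (I3) matches (x = -1; c = 9/2 equals 1+a-b for upper {-5/2, 1}: listed pattern). Sum: (35/24) * pi.


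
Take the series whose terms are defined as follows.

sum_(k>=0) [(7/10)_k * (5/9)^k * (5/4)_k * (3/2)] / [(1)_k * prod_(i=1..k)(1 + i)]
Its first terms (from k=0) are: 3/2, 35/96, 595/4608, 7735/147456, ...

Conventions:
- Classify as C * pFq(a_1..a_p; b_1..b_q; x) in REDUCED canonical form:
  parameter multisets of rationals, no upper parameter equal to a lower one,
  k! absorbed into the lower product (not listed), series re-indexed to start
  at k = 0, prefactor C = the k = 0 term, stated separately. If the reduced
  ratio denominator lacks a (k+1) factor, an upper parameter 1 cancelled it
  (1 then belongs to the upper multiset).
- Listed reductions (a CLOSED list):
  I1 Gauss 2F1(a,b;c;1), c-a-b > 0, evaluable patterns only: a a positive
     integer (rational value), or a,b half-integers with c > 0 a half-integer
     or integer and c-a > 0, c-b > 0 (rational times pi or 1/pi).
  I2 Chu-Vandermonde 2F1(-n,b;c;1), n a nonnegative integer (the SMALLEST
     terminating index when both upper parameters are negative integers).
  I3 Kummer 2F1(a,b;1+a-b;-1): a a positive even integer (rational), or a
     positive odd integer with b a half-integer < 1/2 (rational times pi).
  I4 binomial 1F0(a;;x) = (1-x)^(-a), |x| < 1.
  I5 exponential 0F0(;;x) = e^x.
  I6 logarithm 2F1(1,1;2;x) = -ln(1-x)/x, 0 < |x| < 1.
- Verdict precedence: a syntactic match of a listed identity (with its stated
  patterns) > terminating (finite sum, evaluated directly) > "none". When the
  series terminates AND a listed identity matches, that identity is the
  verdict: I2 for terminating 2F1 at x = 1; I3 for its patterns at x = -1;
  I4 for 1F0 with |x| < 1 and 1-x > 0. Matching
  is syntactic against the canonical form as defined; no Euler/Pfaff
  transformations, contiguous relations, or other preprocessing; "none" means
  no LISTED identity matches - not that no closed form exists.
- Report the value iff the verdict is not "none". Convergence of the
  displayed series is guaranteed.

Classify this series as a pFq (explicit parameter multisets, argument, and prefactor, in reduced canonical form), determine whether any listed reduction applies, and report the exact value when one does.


With C = 3/2: the canonical form is 2F1(7/10, 5/4; 2; 5/9). Verdict: none - this 2F1 at x = 5/9 matches no listed pattern, and upper {7/10, 5/4} holds no stopper.

Key observation: from the first term 3/2: (1)_k (C = 3/2, x = 5/9) is k! itself.
Consecutive-term ratio: r(k) = (5/9) * (k+7/10) (k+5/4) / [(k+2) (k+1)] - rational; roots negated = parameters, x = (5/9), C = 3/2.


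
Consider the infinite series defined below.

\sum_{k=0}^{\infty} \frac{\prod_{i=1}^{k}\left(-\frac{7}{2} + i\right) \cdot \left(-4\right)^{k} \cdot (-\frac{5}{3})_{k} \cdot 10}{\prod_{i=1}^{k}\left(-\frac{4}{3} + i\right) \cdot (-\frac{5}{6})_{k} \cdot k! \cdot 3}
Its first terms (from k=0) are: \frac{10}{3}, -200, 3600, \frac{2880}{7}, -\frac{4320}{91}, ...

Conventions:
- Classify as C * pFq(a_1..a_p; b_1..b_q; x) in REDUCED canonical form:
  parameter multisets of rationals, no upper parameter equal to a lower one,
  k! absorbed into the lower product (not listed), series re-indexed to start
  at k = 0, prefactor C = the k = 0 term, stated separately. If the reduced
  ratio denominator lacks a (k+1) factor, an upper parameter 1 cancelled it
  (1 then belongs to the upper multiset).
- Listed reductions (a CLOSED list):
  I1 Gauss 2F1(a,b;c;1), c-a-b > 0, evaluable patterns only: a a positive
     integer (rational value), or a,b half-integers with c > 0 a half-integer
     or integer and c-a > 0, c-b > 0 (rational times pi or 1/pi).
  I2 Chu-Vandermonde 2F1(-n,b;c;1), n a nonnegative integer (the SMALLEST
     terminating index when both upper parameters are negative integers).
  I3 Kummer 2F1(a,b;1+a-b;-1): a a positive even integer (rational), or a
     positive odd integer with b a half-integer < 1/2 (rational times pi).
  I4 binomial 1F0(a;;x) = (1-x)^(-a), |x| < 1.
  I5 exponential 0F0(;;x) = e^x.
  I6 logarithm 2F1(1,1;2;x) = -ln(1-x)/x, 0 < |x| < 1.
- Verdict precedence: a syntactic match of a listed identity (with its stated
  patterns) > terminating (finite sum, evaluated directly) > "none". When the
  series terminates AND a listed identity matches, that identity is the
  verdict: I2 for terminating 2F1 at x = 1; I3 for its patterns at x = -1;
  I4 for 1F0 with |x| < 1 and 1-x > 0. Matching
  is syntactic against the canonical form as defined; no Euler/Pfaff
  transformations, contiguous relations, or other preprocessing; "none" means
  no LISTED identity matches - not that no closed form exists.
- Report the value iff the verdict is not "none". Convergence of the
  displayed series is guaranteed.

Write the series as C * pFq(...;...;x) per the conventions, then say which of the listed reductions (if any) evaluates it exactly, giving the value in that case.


Prefactor \frac{10}{3}, argument -4: 2F2 with upper {-\frac{5}{2}, -\frac{5}{3}} over lower {-\frac{5}{6}, -\frac{1}{3}}. Verdict: none - this 2F2 at x = -4 matches no listed pattern, and upper {-\frac{5}{2}, -\frac{5}{3}} holds no stopper.

Key observation: from the first term \frac{10}{3}: the constant factors (C = 10/3) combine into one prefactor.
Ratio: r(k) = -4 * (k-\frac{5}{2}) (k-\frac{5}{3}) / [(k-\frac{5}{6}) (k-\frac{1}{3}) (k+1)] ; factor over Q: parameters, x = -4, and C = \frac{10}{3}.


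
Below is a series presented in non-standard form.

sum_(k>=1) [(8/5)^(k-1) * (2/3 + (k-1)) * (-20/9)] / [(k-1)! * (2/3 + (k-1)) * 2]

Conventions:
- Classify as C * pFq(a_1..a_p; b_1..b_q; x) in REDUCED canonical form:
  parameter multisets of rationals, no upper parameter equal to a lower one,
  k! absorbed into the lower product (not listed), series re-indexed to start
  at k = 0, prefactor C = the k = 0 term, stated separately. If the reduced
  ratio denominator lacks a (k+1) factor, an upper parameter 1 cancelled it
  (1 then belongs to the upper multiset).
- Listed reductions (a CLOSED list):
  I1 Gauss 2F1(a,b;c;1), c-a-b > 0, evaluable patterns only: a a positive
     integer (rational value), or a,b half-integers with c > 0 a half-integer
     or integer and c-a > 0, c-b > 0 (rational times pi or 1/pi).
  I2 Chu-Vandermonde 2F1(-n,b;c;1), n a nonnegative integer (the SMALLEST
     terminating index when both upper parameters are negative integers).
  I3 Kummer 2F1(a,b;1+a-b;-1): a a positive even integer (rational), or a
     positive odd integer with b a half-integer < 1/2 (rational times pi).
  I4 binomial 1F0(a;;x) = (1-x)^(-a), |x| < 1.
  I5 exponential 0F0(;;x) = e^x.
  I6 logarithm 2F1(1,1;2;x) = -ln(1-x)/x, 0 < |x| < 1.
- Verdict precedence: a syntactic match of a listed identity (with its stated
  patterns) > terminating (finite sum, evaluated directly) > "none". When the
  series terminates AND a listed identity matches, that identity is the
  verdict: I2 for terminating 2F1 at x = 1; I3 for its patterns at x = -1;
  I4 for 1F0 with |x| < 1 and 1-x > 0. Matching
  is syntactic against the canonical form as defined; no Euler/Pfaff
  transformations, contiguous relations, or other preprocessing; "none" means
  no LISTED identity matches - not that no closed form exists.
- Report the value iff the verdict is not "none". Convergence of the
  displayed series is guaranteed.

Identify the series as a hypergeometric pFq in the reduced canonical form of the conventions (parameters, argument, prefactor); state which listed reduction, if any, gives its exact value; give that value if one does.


x = 8/5 here; the reduced form reads 0F0, upper {-}, lower {-}, C = -10/9. Verdict: exponential (I5) applies (the 0F0 exponential series at x = 8/5). Sum: (-10/9) * e^(8/5).

First insight: with t_0 = -10/9, striking the common factor k + 2/3 reduces the term (C = -10/9).
Term ratio: r(k) = (8/5) * 1 / [(k+1)] - rational in k, leading ratio (8/5); with t_0 = -10/9, classification follows.


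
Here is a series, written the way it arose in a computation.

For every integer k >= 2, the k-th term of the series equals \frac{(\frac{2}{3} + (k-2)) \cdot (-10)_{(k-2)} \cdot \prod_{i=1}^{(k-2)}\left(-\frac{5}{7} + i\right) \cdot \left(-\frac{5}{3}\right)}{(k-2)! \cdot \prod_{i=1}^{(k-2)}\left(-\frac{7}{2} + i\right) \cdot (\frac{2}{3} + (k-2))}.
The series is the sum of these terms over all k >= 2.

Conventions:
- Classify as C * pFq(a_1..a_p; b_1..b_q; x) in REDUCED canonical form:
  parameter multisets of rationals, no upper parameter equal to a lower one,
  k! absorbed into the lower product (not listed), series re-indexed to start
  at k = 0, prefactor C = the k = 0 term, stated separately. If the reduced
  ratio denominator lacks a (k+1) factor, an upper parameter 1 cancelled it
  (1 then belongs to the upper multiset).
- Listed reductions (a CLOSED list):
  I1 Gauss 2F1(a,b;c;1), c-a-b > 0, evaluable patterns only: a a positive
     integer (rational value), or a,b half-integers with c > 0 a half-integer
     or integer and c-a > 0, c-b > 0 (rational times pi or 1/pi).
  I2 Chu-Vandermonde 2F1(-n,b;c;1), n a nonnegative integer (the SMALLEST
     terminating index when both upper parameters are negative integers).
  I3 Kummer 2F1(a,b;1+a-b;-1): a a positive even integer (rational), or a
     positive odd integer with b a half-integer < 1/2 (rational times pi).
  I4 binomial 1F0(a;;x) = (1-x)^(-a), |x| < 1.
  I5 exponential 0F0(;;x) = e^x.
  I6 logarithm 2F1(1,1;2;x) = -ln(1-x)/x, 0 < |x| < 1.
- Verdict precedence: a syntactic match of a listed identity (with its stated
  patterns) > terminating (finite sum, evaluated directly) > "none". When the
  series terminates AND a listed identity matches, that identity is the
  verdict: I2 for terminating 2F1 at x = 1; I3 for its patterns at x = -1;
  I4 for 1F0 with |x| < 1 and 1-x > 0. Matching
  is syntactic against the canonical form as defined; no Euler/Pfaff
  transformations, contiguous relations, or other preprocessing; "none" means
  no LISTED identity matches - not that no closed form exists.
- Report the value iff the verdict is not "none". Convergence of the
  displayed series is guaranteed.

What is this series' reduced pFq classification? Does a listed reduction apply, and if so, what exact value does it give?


Canonical form: C = -\frac{5}{3} times 2F1 with upper {-10, \frac{2}{7}}, lower {-\frac{5}{2}}, x = 1. Verdict at x = 1: Vandermonde's identity (I2) matches (terminating 2F1 at x = 1 with n = 10, b = 2/7, c = -\frac{5}{2}). Hence: -\frac{1645597025}{1977326743}.

First insight: x = 1 and striking the common factor k + 2/3 reduces the term (C = -5/3, x = 1).
Ratio: r(k) = 1 * (k-10) (k+\frac{2}{7}) / [(k-\frac{5}{2}) (k+1)] - rational in k, leading ratio 1; with t_0 = -\frac{5}{3}, classification follows.


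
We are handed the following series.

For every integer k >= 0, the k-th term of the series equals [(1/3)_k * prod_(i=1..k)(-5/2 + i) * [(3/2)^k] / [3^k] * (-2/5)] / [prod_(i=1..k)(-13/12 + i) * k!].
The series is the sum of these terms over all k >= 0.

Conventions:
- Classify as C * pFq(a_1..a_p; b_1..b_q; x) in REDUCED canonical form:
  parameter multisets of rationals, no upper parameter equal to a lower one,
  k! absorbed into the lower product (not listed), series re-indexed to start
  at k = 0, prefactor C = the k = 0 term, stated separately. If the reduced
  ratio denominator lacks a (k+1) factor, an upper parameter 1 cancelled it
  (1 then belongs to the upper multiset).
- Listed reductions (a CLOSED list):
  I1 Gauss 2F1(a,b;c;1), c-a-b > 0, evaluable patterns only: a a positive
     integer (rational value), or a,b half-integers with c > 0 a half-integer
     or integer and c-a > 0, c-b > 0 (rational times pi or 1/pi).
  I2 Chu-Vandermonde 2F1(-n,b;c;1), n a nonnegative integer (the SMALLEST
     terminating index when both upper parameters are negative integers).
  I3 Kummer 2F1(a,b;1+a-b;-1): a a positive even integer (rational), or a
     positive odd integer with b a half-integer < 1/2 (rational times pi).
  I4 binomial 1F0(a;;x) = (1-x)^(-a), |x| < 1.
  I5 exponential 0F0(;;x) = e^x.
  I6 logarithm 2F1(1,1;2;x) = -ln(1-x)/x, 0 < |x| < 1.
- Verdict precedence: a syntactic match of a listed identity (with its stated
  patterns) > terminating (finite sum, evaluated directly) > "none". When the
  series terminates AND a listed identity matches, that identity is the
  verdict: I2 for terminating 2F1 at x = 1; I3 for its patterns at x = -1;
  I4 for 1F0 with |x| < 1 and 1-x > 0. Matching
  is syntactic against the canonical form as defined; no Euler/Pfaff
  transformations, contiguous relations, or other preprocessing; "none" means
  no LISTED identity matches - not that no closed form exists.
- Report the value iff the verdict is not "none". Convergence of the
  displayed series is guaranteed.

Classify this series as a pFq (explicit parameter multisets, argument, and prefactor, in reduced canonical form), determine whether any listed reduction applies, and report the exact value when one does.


Key observation: t_0 = -2/5 here, and the running product (C = -2/5, x = 1/2) telescopes to a rising factorial.
Step ratio: r(k) = (1/2) * (k-3/2) (k+1/3) / [(k-1/12) (k+1)] ; factor over Q: parameters, x = (1/2), and C = -2/5.

The series (x = 1/2) is 2F1: upper {-3/2, 1/3}, lower {-1/12}, prefactor -2/5. Verdict: none - this 2F1 at x = 1/2 matches no listed pattern, and upper {-3/2, 1/3} holds no stopper.


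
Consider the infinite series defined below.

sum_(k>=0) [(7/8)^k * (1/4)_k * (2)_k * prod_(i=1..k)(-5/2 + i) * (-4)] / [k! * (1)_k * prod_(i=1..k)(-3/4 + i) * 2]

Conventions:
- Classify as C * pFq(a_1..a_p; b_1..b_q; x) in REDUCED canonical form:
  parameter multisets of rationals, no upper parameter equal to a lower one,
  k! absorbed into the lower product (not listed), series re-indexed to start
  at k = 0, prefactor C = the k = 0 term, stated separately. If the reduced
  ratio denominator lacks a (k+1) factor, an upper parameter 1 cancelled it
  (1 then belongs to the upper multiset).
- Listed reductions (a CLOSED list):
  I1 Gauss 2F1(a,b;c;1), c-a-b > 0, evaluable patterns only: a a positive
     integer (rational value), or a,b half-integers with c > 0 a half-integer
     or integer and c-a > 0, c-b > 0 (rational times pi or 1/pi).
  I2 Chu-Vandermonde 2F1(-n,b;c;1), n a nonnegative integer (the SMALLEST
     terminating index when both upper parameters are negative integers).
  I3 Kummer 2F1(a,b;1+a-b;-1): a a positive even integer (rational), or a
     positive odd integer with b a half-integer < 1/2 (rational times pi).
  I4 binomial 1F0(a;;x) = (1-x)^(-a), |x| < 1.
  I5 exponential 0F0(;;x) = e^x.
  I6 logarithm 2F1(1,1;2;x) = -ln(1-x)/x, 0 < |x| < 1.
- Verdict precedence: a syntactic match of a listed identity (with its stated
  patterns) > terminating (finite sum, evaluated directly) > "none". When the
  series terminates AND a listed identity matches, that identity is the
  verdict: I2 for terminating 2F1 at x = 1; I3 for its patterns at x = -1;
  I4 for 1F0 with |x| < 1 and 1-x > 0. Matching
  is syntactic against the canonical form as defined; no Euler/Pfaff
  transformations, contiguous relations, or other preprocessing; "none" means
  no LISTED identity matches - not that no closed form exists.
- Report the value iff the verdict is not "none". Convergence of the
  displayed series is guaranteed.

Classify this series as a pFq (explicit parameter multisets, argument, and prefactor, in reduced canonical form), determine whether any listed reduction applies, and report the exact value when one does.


Reduced: x = 7/8, 2F1, upper = {-3/2, 2}, lower = {1}, C = -2. Verdict: none. Every listed pattern misses the 2F1 form at 7/8, upper {-3/2, 2}.

Structural cue: x = (7/8) and the parameter 1/4 appears in both the upper and lower lists and cancels.
Consecutive-term ratio: r(k) = (7/8) * (k-3/2) (k+2) / [(k+1) (k+1)] - rational in k. x = (7/8); t_0 = -2; negate the roots.
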